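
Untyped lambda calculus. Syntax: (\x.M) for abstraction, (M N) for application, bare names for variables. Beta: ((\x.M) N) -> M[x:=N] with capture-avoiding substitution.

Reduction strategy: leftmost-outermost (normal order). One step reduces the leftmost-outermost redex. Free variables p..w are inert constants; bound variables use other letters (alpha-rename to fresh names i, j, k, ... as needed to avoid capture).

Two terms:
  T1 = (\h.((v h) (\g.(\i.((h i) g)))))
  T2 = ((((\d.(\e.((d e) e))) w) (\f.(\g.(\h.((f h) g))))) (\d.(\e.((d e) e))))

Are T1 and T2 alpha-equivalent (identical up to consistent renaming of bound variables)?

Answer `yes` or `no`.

Term 1: (\h.((v h) (\g.(\i.((h i) g)))))
Term 2: ((((\d.(\e.((d e) e))) w) (\f.(\g.(\h.((f h) g))))) (\d.(\e.((d e) e))))
Alpha-equivalence: compare structure up to binder renaming.
Result: False

Answer: no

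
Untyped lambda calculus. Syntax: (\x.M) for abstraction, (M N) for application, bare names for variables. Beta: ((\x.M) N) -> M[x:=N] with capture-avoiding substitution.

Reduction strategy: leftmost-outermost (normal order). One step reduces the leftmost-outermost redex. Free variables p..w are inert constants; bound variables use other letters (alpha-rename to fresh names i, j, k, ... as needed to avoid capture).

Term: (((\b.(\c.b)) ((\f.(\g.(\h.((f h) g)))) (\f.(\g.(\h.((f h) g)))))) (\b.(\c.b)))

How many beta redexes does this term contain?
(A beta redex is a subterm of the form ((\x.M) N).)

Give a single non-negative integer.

Term: (((\b.(\c.b)) ((\f.(\g.(\h.((f h) g)))) (\f.(\g.(\h.((f h) g)))))) (\b.(\c.b)))
  Redex: ((\b.(\c.b)) ((\f.(\g.(\h.((f h) g)))) (\f.(\g.(\h.((f h) g))))))
  Redex: ((\f.(\g.(\h.((f h) g)))) (\f.(\g.(\h.((f h) g)))))
Total redexes: 2

Answer: 2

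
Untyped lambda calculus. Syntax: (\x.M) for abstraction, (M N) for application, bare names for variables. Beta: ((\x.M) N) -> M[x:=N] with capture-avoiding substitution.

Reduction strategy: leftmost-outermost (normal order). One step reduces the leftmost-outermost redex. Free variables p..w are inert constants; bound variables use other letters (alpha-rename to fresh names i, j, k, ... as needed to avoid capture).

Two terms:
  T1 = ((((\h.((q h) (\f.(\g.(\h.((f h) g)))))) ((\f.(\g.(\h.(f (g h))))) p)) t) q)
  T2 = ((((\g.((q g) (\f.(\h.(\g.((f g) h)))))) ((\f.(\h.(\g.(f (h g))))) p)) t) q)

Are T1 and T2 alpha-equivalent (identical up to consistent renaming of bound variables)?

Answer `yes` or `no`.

Answer: yes

Derivation:
Term 1: ((((\h.((q h) (\f.(\g.(\h.((f h) g)))))) ((\f.(\g.(\h.(f (g h))))) p)) t) q)
Term 2: ((((\g.((q g) (\f.(\h.(\g.((f g) h)))))) ((\f.(\h.(\g.(f (h g))))) p)) t) q)
Alpha-equivalence: compare structure up to binder renaming.
Result: True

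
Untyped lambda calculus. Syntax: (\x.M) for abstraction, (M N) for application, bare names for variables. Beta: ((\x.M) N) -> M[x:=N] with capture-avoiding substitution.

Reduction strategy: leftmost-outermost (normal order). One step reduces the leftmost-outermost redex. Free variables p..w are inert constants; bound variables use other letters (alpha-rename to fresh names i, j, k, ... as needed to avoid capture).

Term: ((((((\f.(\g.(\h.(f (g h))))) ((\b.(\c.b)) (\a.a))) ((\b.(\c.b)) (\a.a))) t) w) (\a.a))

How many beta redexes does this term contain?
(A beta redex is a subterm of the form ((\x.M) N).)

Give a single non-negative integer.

Answer: 3

Derivation:
Term: ((((((\f.(\g.(\h.(f (g h))))) ((\b.(\c.b)) (\a.a))) ((\b.(\c.b)) (\a.a))) t) w) (\a.a))
  Redex: ((\f.(\g.(\h.(f (g h))))) ((\b.(\c.b)) (\a.a)))
  Redex: ((\b.(\c.b)) (\a.a))
  Redex: ((\b.(\c.b)) (\a.a))
Total redexes: 3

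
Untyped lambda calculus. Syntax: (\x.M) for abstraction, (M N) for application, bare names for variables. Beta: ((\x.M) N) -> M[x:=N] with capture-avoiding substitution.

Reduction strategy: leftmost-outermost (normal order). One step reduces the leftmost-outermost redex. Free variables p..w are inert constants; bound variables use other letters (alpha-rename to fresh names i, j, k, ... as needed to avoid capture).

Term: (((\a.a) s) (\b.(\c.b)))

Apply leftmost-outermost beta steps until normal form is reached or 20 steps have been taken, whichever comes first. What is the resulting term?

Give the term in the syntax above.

Answer: (s (\b.(\c.b)))

Derivation:
Step 0: (((\a.a) s) (\b.(\c.b)))
Step 1: (s (\b.(\c.b)))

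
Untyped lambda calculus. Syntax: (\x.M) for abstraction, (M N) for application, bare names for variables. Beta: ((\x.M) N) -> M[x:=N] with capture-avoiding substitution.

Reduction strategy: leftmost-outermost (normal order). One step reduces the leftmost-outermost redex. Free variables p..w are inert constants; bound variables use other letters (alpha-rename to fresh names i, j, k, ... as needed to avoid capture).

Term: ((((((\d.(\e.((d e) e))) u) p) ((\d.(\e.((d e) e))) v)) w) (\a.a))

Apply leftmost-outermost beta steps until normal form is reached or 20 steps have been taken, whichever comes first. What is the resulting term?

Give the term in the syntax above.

Step 0: ((((((\d.(\e.((d e) e))) u) p) ((\d.(\e.((d e) e))) v)) w) (\a.a))
Step 1: (((((\e.((u e) e)) p) ((\d.(\e.((d e) e))) v)) w) (\a.a))
Step 2: (((((u p) p) ((\d.(\e.((d e) e))) v)) w) (\a.a))
Step 3: (((((u p) p) (\e.((v e) e))) w) (\a.a))

Answer: (((((u p) p) (\e.((v e) e))) w) (\a.a))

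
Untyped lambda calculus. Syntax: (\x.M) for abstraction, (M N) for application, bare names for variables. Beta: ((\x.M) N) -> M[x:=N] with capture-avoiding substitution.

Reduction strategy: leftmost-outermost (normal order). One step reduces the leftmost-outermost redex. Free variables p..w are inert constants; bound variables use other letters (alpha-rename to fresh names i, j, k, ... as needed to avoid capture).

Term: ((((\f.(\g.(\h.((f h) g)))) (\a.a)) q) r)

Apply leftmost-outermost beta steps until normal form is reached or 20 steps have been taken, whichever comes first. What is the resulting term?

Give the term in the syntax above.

Answer: (r q)

Derivation:
Step 0: ((((\f.(\g.(\h.((f h) g)))) (\a.a)) q) r)
Step 1: (((\g.(\h.(((\a.a) h) g))) q) r)
Step 2: ((\h.(((\a.a) h) q)) r)
Step 3: (((\a.a) r) q)
Step 4: (r q)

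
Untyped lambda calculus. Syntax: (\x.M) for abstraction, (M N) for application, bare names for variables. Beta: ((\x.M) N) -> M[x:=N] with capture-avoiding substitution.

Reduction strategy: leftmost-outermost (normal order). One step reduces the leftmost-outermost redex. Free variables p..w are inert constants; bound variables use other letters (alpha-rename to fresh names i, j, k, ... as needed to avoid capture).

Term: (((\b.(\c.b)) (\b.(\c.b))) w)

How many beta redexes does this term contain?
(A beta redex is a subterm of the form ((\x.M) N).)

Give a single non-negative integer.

Answer: 1

Derivation:
Term: (((\b.(\c.b)) (\b.(\c.b))) w)
  Redex: ((\b.(\c.b)) (\b.(\c.b)))
Total redexes: 1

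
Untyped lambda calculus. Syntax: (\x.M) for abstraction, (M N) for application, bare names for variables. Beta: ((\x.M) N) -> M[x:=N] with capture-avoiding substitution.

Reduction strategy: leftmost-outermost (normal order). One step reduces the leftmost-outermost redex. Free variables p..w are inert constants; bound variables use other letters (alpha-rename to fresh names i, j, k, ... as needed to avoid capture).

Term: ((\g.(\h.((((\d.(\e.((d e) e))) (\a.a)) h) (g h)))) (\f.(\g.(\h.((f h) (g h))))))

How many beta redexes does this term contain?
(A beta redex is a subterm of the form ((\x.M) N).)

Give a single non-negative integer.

Term: ((\g.(\h.((((\d.(\e.((d e) e))) (\a.a)) h) (g h)))) (\f.(\g.(\h.((f h) (g h))))))
  Redex: ((\g.(\h.((((\d.(\e.((d e) e))) (\a.a)) h) (g h)))) (\f.(\g.(\h.((f h) (g h))))))
  Redex: ((\d.(\e.((d e) e))) (\a.a))
Total redexes: 2

Answer: 2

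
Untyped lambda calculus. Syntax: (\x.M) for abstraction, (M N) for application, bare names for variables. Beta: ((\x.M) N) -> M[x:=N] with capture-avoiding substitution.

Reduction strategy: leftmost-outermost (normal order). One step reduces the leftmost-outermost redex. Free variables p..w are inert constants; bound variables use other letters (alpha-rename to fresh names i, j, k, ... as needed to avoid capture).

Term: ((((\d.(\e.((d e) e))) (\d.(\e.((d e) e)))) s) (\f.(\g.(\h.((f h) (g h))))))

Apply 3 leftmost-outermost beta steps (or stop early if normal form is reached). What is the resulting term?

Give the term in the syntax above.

Step 0: ((((\d.(\e.((d e) e))) (\d.(\e.((d e) e)))) s) (\f.(\g.(\h.((f h) (g h))))))
Step 1: (((\e.(((\d.(\e.((d e) e))) e) e)) s) (\f.(\g.(\h.((f h) (g h))))))
Step 2: ((((\d.(\e.((d e) e))) s) s) (\f.(\g.(\h.((f h) (g h))))))
Step 3: (((\e.((s e) e)) s) (\f.(\g.(\h.((f h) (g h))))))

Answer: (((\e.((s e) e)) s) (\f.(\g.(\h.((f h) (g h))))))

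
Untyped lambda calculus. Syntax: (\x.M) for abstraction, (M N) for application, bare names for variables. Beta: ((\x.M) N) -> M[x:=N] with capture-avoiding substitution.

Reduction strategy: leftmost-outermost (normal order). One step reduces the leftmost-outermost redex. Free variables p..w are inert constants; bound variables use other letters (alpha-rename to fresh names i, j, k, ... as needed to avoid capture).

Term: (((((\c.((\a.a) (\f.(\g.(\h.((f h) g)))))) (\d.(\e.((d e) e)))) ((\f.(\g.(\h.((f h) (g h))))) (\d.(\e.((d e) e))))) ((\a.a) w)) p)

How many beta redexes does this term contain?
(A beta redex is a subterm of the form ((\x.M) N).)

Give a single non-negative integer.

Term: (((((\c.((\a.a) (\f.(\g.(\h.((f h) g)))))) (\d.(\e.((d e) e)))) ((\f.(\g.(\h.((f h) (g h))))) (\d.(\e.((d e) e))))) ((\a.a) w)) p)
  Redex: ((\c.((\a.a) (\f.(\g.(\h.((f h) g)))))) (\d.(\e.((d e) e))))
  Redex: ((\a.a) (\f.(\g.(\h.((f h) g)))))
  Redex: ((\f.(\g.(\h.((f h) (g h))))) (\d.(\e.((d e) e))))
  Redex: ((\a.a) w)
Total redexes: 4

Answer: 4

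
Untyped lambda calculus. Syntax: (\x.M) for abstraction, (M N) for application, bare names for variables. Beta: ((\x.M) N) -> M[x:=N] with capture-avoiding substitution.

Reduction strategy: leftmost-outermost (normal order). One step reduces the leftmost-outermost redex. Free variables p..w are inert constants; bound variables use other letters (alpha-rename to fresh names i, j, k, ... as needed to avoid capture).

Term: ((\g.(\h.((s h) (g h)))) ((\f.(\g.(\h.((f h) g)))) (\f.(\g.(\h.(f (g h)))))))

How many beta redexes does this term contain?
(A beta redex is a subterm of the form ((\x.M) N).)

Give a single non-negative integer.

Answer: 2

Derivation:
Term: ((\g.(\h.((s h) (g h)))) ((\f.(\g.(\h.((f h) g)))) (\f.(\g.(\h.(f (g h)))))))
  Redex: ((\g.(\h.((s h) (g h)))) ((\f.(\g.(\h.((f h) g)))) (\f.(\g.(\h.(f (g h)))))))
  Redex: ((\f.(\g.(\h.((f h) g)))) (\f.(\g.(\h.(f (g h))))))
Total redexes: 2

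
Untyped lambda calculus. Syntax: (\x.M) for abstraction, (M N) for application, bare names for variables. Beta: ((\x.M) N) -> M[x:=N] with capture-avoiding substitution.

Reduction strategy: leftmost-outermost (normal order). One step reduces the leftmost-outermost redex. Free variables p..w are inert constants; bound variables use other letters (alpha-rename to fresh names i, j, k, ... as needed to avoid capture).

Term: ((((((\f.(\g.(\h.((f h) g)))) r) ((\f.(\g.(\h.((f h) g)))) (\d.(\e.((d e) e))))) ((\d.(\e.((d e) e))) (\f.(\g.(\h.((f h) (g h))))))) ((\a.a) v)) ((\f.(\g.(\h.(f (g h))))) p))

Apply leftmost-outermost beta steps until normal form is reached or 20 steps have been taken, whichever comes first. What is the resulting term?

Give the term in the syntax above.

Step 0: ((((((\f.(\g.(\h.((f h) g)))) r) ((\f.(\g.(\h.((f h) g)))) (\d.(\e.((d e) e))))) ((\d.(\e.((d e) e))) (\f.(\g.(\h.((f h) (g h))))))) ((\a.a) v)) ((\f.(\g.(\h.(f (g h))))) p))
Step 1: (((((\g.(\h.((r h) g))) ((\f.(\g.(\h.((f h) g)))) (\d.(\e.((d e) e))))) ((\d.(\e.((d e) e))) (\f.(\g.(\h.((f h) (g h))))))) ((\a.a) v)) ((\f.(\g.(\h.(f (g h))))) p))
Step 2: ((((\h.((r h) ((\f.(\g.(\h.((f h) g)))) (\d.(\e.((d e) e)))))) ((\d.(\e.((d e) e))) (\f.(\g.(\h.((f h) (g h))))))) ((\a.a) v)) ((\f.(\g.(\h.(f (g h))))) p))
Step 3: ((((r ((\d.(\e.((d e) e))) (\f.(\g.(\h.((f h) (g h))))))) ((\f.(\g.(\h.((f h) g)))) (\d.(\e.((d e) e))))) ((\a.a) v)) ((\f.(\g.(\h.(f (g h))))) p))
Step 4: ((((r (\e.(((\f.(\g.(\h.((f h) (g h))))) e) e))) ((\f.(\g.(\h.((f h) g)))) (\d.(\e.((d e) e))))) ((\a.a) v)) ((\f.(\g.(\h.(f (g h))))) p))
Step 5: ((((r (\e.((\g.(\h.((e h) (g h)))) e))) ((\f.(\g.(\h.((f h) g)))) (\d.(\e.((d e) e))))) ((\a.a) v)) ((\f.(\g.(\h.(f (g h))))) p))
Step 6: ((((r (\e.(\h.((e h) (e h))))) ((\f.(\g.(\h.((f h) g)))) (\d.(\e.((d e) e))))) ((\a.a) v)) ((\f.(\g.(\h.(f (g h))))) p))
Step 7: ((((r (\e.(\h.((e h) (e h))))) (\g.(\h.(((\d.(\e.((d e) e))) h) g)))) ((\a.a) v)) ((\f.(\g.(\h.(f (g h))))) p))
Step 8: ((((r (\e.(\h.((e h) (e h))))) (\g.(\h.((\e.((h e) e)) g)))) ((\a.a) v)) ((\f.(\g.(\h.(f (g h))))) p))
Step 9: ((((r (\e.(\h.((e h) (e h))))) (\g.(\h.((h g) g)))) ((\a.a) v)) ((\f.(\g.(\h.(f (g h))))) p))
Step 10: ((((r (\e.(\h.((e h) (e h))))) (\g.(\h.((h g) g)))) v) ((\f.(\g.(\h.(f (g h))))) p))
Step 11: ((((r (\e.(\h.((e h) (e h))))) (\g.(\h.((h g) g)))) v) (\g.(\h.(p (g h)))))

Answer: ((((r (\e.(\h.((e h) (e h))))) (\g.(\h.((h g) g)))) v) (\g.(\h.(p (g h)))))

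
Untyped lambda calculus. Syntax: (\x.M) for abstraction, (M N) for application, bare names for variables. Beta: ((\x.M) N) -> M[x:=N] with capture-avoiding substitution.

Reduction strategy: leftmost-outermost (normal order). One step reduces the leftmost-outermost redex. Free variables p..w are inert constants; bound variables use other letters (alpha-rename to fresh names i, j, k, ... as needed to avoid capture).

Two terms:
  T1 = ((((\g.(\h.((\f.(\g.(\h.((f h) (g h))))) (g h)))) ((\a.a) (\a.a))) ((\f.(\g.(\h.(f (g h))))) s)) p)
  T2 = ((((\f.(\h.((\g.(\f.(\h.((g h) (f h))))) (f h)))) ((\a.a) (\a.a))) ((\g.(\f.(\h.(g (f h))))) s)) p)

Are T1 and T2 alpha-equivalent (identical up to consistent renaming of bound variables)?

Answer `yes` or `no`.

Term 1: ((((\g.(\h.((\f.(\g.(\h.((f h) (g h))))) (g h)))) ((\a.a) (\a.a))) ((\f.(\g.(\h.(f (g h))))) s)) p)
Term 2: ((((\f.(\h.((\g.(\f.(\h.((g h) (f h))))) (f h)))) ((\a.a) (\a.a))) ((\g.(\f.(\h.(g (f h))))) s)) p)
Alpha-equivalence: compare structure up to binder renaming.
Result: True

Answer: yes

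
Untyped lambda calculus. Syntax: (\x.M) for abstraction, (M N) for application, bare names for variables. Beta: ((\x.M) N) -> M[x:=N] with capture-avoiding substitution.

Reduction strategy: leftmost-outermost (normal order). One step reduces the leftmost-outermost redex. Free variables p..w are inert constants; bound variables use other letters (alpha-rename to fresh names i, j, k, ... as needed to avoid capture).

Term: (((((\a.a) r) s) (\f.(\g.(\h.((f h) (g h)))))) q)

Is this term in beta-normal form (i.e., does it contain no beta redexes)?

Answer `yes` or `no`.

Term: (((((\a.a) r) s) (\f.(\g.(\h.((f h) (g h)))))) q)
Found 1 beta redex(es).

Answer: no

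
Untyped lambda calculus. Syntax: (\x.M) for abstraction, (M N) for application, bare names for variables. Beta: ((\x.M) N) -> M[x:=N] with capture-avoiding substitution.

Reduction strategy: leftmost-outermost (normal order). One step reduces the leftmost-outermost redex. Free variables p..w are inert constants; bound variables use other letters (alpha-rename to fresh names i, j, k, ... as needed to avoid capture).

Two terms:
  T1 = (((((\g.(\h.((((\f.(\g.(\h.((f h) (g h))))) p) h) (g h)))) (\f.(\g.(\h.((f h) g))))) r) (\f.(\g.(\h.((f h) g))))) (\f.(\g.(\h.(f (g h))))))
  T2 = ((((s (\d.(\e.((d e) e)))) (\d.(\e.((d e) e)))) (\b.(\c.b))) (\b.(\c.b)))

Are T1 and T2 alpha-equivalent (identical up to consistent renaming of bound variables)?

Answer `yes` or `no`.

Answer: no

Derivation:
Term 1: (((((\g.(\h.((((\f.(\g.(\h.((f h) (g h))))) p) h) (g h)))) (\f.(\g.(\h.((f h) g))))) r) (\f.(\g.(\h.((f h) g))))) (\f.(\g.(\h.(f (g h))))))
Term 2: ((((s (\d.(\e.((d e) e)))) (\d.(\e.((d e) e)))) (\b.(\c.b))) (\b.(\c.b)))
Alpha-equivalence: compare structure up to binder renaming.
Result: False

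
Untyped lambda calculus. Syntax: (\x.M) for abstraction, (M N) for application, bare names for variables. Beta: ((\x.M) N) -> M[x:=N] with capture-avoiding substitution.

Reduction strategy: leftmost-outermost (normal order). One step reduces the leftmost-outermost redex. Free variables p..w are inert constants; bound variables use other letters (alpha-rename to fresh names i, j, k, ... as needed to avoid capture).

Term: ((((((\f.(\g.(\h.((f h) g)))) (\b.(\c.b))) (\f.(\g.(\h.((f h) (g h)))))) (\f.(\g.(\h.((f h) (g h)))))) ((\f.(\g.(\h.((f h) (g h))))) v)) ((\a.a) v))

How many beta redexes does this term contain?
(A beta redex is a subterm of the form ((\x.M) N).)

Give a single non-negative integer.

Term: ((((((\f.(\g.(\h.((f h) g)))) (\b.(\c.b))) (\f.(\g.(\h.((f h) (g h)))))) (\f.(\g.(\h.((f h) (g h)))))) ((\f.(\g.(\h.((f h) (g h))))) v)) ((\a.a) v))
  Redex: ((\f.(\g.(\h.((f h) g)))) (\b.(\c.b)))
  Redex: ((\f.(\g.(\h.((f h) (g h))))) v)
  Redex: ((\a.a) v)
Total redexes: 3

Answer: 3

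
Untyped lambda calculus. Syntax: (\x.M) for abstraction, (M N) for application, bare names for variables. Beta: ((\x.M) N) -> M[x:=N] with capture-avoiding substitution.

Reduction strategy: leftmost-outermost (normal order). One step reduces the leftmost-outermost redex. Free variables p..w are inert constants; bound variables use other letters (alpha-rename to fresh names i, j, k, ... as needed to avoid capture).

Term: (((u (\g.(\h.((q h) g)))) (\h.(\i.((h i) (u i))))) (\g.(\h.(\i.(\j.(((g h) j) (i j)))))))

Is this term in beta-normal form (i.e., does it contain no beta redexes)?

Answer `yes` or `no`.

Term: (((u (\g.(\h.((q h) g)))) (\h.(\i.((h i) (u i))))) (\g.(\h.(\i.(\j.(((g h) j) (i j)))))))
No beta redexes found.

Answer: yes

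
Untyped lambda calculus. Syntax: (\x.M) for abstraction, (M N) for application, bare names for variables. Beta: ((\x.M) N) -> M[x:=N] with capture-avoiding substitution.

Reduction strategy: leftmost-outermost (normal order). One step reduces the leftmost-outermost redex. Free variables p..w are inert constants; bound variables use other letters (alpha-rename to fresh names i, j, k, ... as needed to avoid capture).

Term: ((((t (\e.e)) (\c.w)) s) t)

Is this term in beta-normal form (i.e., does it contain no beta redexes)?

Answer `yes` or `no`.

Term: ((((t (\e.e)) (\c.w)) s) t)
No beta redexes found.

Answer: yes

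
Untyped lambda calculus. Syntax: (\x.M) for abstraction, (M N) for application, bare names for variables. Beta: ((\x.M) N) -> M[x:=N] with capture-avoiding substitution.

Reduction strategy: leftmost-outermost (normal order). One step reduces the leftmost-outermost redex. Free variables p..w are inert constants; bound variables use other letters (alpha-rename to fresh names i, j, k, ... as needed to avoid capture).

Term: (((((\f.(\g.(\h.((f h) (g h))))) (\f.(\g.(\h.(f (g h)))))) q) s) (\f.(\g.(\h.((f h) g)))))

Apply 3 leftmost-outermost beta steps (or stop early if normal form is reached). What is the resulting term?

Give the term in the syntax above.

Answer: ((((\f.(\g.(\h.(f (g h))))) s) (q s)) (\f.(\g.(\h.((f h) g)))))

Derivation:
Step 0: (((((\f.(\g.(\h.((f h) (g h))))) (\f.(\g.(\h.(f (g h)))))) q) s) (\f.(\g.(\h.((f h) g)))))
Step 1: ((((\g.(\h.(((\f.(\g.(\h.(f (g h))))) h) (g h)))) q) s) (\f.(\g.(\h.((f h) g)))))
Step 2: (((\h.(((\f.(\g.(\h.(f (g h))))) h) (q h))) s) (\f.(\g.(\h.((f h) g)))))
Step 3: ((((\f.(\g.(\h.(f (g h))))) s) (q s)) (\f.(\g.(\h.((f h) g)))))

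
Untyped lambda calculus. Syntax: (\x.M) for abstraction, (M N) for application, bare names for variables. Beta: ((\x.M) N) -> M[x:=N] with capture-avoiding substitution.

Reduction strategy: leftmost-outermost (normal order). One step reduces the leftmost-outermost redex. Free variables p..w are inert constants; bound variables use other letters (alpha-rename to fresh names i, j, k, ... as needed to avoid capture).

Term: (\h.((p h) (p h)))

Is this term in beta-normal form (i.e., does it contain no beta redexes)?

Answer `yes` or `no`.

Term: (\h.((p h) (p h)))
No beta redexes found.

Answer: yes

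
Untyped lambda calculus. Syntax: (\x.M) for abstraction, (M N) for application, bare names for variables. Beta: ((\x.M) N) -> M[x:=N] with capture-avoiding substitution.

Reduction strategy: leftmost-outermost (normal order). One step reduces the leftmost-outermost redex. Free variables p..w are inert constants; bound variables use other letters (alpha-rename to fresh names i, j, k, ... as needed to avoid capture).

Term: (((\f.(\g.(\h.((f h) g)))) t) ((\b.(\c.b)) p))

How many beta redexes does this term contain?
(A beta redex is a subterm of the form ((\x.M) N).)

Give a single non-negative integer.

Term: (((\f.(\g.(\h.((f h) g)))) t) ((\b.(\c.b)) p))
  Redex: ((\f.(\g.(\h.((f h) g)))) t)
  Redex: ((\b.(\c.b)) p)
Total redexes: 2

Answer: 2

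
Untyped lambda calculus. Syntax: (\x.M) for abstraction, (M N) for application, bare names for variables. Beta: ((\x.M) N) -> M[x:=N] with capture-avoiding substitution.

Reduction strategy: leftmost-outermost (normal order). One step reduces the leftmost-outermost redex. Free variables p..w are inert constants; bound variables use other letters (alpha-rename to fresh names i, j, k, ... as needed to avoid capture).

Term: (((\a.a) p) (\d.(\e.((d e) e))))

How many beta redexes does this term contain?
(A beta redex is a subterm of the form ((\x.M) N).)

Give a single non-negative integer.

Answer: 1

Derivation:
Term: (((\a.a) p) (\d.(\e.((d e) e))))
  Redex: ((\a.a) p)
Total redexes: 1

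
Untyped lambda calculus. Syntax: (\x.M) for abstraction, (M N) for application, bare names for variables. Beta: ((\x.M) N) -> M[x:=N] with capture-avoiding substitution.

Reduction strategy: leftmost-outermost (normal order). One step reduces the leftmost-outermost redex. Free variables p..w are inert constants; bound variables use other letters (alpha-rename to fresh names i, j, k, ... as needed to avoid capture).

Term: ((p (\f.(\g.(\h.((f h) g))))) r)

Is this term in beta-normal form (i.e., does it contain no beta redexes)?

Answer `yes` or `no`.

Term: ((p (\f.(\g.(\h.((f h) g))))) r)
No beta redexes found.

Answer: yes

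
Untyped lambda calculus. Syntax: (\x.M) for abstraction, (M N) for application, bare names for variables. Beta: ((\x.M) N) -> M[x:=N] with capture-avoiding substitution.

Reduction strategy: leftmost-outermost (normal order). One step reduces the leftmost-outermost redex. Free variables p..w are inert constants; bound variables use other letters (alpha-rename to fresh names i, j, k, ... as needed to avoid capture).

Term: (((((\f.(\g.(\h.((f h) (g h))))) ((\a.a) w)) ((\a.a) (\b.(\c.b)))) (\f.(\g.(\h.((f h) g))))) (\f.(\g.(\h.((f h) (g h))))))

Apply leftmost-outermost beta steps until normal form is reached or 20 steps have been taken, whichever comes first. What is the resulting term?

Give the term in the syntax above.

Answer: (((w (\f.(\g.(\h.((f h) g))))) (\c.(\f.(\g.(\h.((f h) g)))))) (\f.(\g.(\h.((f h) (g h))))))

Derivation:
Step 0: (((((\f.(\g.(\h.((f h) (g h))))) ((\a.a) w)) ((\a.a) (\b.(\c.b)))) (\f.(\g.(\h.((f h) g))))) (\f.(\g.(\h.((f h) (g h))))))
Step 1: ((((\g.(\h.((((\a.a) w) h) (g h)))) ((\a.a) (\b.(\c.b)))) (\f.(\g.(\h.((f h) g))))) (\f.(\g.(\h.((f h) (g h))))))
Step 2: (((\h.((((\a.a) w) h) (((\a.a) (\b.(\c.b))) h))) (\f.(\g.(\h.((f h) g))))) (\f.(\g.(\h.((f h) (g h))))))
Step 3: (((((\a.a) w) (\f.(\g.(\h.((f h) g))))) (((\a.a) (\b.(\c.b))) (\f.(\g.(\h.((f h) g)))))) (\f.(\g.(\h.((f h) (g h))))))
Step 4: (((w (\f.(\g.(\h.((f h) g))))) (((\a.a) (\b.(\c.b))) (\f.(\g.(\h.((f h) g)))))) (\f.(\g.(\h.((f h) (g h))))))
Step 5: (((w (\f.(\g.(\h.((f h) g))))) ((\b.(\c.b)) (\f.(\g.(\h.((f h) g)))))) (\f.(\g.(\h.((f h) (g h))))))
Step 6: (((w (\f.(\g.(\h.((f h) g))))) (\c.(\f.(\g.(\h.((f h) g)))))) (\f.(\g.(\h.((f h) (g h))))))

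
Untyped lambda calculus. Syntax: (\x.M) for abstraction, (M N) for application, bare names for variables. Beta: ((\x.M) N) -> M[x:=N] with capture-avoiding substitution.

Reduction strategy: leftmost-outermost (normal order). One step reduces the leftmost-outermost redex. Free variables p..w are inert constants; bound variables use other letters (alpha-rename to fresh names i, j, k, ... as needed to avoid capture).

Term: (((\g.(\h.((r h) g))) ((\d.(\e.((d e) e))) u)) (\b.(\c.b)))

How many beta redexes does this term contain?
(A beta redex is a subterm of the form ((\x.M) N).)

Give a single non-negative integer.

Answer: 2

Derivation:
Term: (((\g.(\h.((r h) g))) ((\d.(\e.((d e) e))) u)) (\b.(\c.b)))
  Redex: ((\g.(\h.((r h) g))) ((\d.(\e.((d e) e))) u))
  Redex: ((\d.(\e.((d e) e))) u)
Total redexes: 2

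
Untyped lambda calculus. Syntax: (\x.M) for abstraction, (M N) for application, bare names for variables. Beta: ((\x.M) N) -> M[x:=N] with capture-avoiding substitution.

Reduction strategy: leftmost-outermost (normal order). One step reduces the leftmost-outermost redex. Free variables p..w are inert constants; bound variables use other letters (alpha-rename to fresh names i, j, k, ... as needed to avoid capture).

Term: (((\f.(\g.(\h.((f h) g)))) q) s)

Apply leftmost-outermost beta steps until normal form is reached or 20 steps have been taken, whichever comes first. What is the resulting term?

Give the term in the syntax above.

Step 0: (((\f.(\g.(\h.((f h) g)))) q) s)
Step 1: ((\g.(\h.((q h) g))) s)
Step 2: (\h.((q h) s))

Answer: (\h.((q h) s))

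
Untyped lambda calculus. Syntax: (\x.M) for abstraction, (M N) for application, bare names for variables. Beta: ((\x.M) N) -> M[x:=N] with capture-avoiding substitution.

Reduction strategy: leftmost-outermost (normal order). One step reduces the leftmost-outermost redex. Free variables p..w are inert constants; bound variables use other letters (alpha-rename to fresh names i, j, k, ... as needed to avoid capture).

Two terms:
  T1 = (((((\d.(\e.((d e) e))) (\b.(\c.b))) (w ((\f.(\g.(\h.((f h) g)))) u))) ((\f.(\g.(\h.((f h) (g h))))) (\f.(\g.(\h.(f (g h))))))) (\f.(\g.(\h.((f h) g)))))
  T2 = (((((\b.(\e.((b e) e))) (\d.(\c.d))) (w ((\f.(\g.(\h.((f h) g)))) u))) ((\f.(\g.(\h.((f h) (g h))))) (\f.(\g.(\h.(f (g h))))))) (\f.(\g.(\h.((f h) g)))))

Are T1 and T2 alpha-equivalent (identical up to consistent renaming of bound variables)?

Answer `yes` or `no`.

Answer: yes

Derivation:
Term 1: (((((\d.(\e.((d e) e))) (\b.(\c.b))) (w ((\f.(\g.(\h.((f h) g)))) u))) ((\f.(\g.(\h.((f h) (g h))))) (\f.(\g.(\h.(f (g h))))))) (\f.(\g.(\h.((f h) g)))))
Term 2: (((((\b.(\e.((b e) e))) (\d.(\c.d))) (w ((\f.(\g.(\h.((f h) g)))) u))) ((\f.(\g.(\h.((f h) (g h))))) (\f.(\g.(\h.(f (g h))))))) (\f.(\g.(\h.((f h) g)))))
Alpha-equivalence: compare structure up to binder renaming.
Result: True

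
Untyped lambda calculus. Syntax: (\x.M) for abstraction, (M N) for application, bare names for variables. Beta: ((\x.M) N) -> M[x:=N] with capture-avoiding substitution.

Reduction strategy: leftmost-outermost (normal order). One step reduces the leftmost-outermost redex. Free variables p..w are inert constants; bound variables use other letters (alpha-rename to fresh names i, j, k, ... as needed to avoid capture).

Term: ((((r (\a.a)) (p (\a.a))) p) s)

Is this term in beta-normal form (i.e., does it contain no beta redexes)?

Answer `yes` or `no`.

Term: ((((r (\a.a)) (p (\a.a))) p) s)
No beta redexes found.

Answer: yes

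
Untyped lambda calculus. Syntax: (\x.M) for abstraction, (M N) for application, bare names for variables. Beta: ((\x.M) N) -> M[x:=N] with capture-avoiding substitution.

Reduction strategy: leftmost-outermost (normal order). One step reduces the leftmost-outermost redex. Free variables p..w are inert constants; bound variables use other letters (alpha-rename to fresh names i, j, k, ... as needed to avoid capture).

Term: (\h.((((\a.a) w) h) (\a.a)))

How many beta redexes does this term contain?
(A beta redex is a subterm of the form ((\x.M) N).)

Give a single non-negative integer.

Term: (\h.((((\a.a) w) h) (\a.a)))
  Redex: ((\a.a) w)
Total redexes: 1

Answer: 1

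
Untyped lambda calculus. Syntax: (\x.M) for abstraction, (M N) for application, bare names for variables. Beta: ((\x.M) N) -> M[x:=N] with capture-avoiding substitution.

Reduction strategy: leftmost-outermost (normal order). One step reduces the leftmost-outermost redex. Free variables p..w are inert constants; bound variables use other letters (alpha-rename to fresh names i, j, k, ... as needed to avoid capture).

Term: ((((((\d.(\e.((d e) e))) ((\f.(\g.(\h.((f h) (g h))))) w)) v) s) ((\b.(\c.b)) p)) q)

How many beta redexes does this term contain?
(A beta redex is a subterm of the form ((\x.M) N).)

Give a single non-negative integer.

Term: ((((((\d.(\e.((d e) e))) ((\f.(\g.(\h.((f h) (g h))))) w)) v) s) ((\b.(\c.b)) p)) q)
  Redex: ((\d.(\e.((d e) e))) ((\f.(\g.(\h.((f h) (g h))))) w))
  Redex: ((\f.(\g.(\h.((f h) (g h))))) w)
  Redex: ((\b.(\c.b)) p)
Total redexes: 3

Answer: 3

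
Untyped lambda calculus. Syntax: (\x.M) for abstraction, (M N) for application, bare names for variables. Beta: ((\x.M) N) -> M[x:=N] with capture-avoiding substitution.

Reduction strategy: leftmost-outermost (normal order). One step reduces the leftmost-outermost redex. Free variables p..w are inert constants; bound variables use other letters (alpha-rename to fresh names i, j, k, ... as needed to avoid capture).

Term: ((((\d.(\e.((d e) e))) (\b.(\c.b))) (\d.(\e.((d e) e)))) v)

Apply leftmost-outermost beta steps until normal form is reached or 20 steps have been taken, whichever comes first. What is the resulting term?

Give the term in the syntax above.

Step 0: ((((\d.(\e.((d e) e))) (\b.(\c.b))) (\d.(\e.((d e) e)))) v)
Step 1: (((\e.(((\b.(\c.b)) e) e)) (\d.(\e.((d e) e)))) v)
Step 2: ((((\b.(\c.b)) (\d.(\e.((d e) e)))) (\d.(\e.((d e) e)))) v)
Step 3: (((\c.(\d.(\e.((d e) e)))) (\d.(\e.((d e) e)))) v)
Step 4: ((\d.(\e.((d e) e))) v)
Step 5: (\e.((v e) e))

Answer: (\e.((v e) e))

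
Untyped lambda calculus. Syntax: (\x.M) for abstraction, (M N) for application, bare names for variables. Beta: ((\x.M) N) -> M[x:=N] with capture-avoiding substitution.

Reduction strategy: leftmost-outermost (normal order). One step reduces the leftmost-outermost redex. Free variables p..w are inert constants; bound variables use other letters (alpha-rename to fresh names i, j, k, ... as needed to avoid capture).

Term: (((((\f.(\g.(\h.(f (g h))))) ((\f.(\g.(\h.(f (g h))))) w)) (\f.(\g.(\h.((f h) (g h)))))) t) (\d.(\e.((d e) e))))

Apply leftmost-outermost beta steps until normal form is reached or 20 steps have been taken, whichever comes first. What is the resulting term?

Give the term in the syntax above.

Answer: (w (\h.((t h) (\e.((h e) e)))))

Derivation:
Step 0: (((((\f.(\g.(\h.(f (g h))))) ((\f.(\g.(\h.(f (g h))))) w)) (\f.(\g.(\h.((f h) (g h)))))) t) (\d.(\e.((d e) e))))
Step 1: ((((\g.(\h.(((\f.(\g.(\h.(f (g h))))) w) (g h)))) (\f.(\g.(\h.((f h) (g h)))))) t) (\d.(\e.((d e) e))))
Step 2: (((\h.(((\f.(\g.(\h.(f (g h))))) w) ((\f.(\g.(\h.((f h) (g h))))) h))) t) (\d.(\e.((d e) e))))
Step 3: ((((\f.(\g.(\h.(f (g h))))) w) ((\f.(\g.(\h.((f h) (g h))))) t)) (\d.(\e.((d e) e))))
Step 4: (((\g.(\h.(w (g h)))) ((\f.(\g.(\h.((f h) (g h))))) t)) (\d.(\e.((d e) e))))
Step 5: ((\h.(w (((\f.(\g.(\h.((f h) (g h))))) t) h))) (\d.(\e.((d e) e))))
Step 6: (w (((\f.(\g.(\h.((f h) (g h))))) t) (\d.(\e.((d e) e)))))
Step 7: (w ((\g.(\h.((t h) (g h)))) (\d.(\e.((d e) e)))))
Step 8: (w (\h.((t h) ((\d.(\e.((d e) e))) h))))
Step 9: (w (\h.((t h) (\e.((h e) e)))))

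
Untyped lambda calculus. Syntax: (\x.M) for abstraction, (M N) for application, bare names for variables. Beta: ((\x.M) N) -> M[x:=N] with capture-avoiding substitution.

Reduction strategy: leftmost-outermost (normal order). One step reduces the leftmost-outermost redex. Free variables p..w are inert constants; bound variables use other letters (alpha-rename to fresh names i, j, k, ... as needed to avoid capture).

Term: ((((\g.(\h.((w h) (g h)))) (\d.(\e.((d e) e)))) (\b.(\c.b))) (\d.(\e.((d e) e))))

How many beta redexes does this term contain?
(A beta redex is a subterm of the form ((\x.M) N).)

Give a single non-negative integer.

Answer: 1

Derivation:
Term: ((((\g.(\h.((w h) (g h)))) (\d.(\e.((d e) e)))) (\b.(\c.b))) (\d.(\e.((d e) e))))
  Redex: ((\g.(\h.((w h) (g h)))) (\d.(\e.((d e) e))))
Total redexes: 1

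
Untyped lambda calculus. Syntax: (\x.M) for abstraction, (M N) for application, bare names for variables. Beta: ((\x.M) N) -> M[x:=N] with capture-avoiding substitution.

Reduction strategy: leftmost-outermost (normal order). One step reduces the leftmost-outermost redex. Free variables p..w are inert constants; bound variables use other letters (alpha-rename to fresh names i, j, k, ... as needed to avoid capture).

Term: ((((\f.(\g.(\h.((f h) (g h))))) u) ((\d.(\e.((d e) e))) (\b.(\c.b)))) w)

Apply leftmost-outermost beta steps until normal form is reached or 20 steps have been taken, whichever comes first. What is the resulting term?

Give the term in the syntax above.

Step 0: ((((\f.(\g.(\h.((f h) (g h))))) u) ((\d.(\e.((d e) e))) (\b.(\c.b)))) w)
Step 1: (((\g.(\h.((u h) (g h)))) ((\d.(\e.((d e) e))) (\b.(\c.b)))) w)
Step 2: ((\h.((u h) (((\d.(\e.((d e) e))) (\b.(\c.b))) h))) w)
Step 3: ((u w) (((\d.(\e.((d e) e))) (\b.(\c.b))) w))
Step 4: ((u w) ((\e.(((\b.(\c.b)) e) e)) w))
Step 5: ((u w) (((\b.(\c.b)) w) w))
Step 6: ((u w) ((\c.w) w))
Step 7: ((u w) w)

Answer: ((u w) w)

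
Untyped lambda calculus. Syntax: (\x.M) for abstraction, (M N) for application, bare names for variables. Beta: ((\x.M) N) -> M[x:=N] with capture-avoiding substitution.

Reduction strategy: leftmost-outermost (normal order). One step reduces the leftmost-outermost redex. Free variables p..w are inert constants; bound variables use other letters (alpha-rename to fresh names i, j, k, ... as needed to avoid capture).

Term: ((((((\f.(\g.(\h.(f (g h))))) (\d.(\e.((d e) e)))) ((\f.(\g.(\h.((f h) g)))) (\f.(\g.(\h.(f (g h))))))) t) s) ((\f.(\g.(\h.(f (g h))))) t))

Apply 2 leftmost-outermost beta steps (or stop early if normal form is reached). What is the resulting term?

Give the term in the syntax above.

Step 0: ((((((\f.(\g.(\h.(f (g h))))) (\d.(\e.((d e) e)))) ((\f.(\g.(\h.((f h) g)))) (\f.(\g.(\h.(f (g h))))))) t) s) ((\f.(\g.(\h.(f (g h))))) t))
Step 1: (((((\g.(\h.((\d.(\e.((d e) e))) (g h)))) ((\f.(\g.(\h.((f h) g)))) (\f.(\g.(\h.(f (g h))))))) t) s) ((\f.(\g.(\h.(f (g h))))) t))
Step 2: ((((\h.((\d.(\e.((d e) e))) (((\f.(\g.(\h.((f h) g)))) (\f.(\g.(\h.(f (g h)))))) h))) t) s) ((\f.(\g.(\h.(f (g h))))) t))

Answer: ((((\h.((\d.(\e.((d e) e))) (((\f.(\g.(\h.((f h) g)))) (\f.(\g.(\h.(f (g h)))))) h))) t) s) ((\f.(\g.(\h.(f (g h))))) t))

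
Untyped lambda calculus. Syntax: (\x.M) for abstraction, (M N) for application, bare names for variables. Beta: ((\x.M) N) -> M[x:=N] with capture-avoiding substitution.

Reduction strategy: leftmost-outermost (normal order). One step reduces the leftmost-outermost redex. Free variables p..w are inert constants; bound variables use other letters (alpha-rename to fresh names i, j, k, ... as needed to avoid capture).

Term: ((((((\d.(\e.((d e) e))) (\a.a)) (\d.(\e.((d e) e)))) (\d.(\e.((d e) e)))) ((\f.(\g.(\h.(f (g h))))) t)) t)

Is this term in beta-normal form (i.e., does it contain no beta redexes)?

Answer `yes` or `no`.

Answer: no

Derivation:
Term: ((((((\d.(\e.((d e) e))) (\a.a)) (\d.(\e.((d e) e)))) (\d.(\e.((d e) e)))) ((\f.(\g.(\h.(f (g h))))) t)) t)
Found 2 beta redex(es).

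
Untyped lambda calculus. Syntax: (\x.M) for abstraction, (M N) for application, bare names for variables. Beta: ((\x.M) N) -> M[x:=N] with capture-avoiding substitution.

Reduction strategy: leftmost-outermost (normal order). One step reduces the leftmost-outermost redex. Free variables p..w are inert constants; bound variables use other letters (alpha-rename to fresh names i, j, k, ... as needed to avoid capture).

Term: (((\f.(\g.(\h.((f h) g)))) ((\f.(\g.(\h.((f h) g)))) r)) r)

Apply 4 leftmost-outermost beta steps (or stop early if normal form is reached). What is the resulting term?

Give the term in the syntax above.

Answer: (\h.((\i.((r i) h)) r))

Derivation:
Step 0: (((\f.(\g.(\h.((f h) g)))) ((\f.(\g.(\h.((f h) g)))) r)) r)
Step 1: ((\g.(\h.((((\f.(\g.(\h.((f h) g)))) r) h) g))) r)
Step 2: (\h.((((\f.(\g.(\h.((f h) g)))) r) h) r))
Step 3: (\h.(((\g.(\h.((r h) g))) h) r))
Step 4: (\h.((\i.((r i) h)) r))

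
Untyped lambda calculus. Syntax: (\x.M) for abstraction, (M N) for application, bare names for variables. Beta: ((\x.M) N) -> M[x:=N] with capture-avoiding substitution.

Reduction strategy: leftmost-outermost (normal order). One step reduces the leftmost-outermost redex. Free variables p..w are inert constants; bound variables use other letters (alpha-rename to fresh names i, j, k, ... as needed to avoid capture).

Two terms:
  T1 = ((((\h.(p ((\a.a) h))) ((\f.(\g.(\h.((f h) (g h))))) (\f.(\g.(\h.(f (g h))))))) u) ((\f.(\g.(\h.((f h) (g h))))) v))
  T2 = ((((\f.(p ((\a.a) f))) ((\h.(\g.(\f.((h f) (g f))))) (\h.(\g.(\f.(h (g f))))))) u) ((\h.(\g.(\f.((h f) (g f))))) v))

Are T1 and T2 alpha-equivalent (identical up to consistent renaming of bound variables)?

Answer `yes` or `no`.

Answer: yes

Derivation:
Term 1: ((((\h.(p ((\a.a) h))) ((\f.(\g.(\h.((f h) (g h))))) (\f.(\g.(\h.(f (g h))))))) u) ((\f.(\g.(\h.((f h) (g h))))) v))
Term 2: ((((\f.(p ((\a.a) f))) ((\h.(\g.(\f.((h f) (g f))))) (\h.(\g.(\f.(h (g f))))))) u) ((\h.(\g.(\f.((h f) (g f))))) v))
Alpha-equivalence: compare structure up to binder renaming.
Result: True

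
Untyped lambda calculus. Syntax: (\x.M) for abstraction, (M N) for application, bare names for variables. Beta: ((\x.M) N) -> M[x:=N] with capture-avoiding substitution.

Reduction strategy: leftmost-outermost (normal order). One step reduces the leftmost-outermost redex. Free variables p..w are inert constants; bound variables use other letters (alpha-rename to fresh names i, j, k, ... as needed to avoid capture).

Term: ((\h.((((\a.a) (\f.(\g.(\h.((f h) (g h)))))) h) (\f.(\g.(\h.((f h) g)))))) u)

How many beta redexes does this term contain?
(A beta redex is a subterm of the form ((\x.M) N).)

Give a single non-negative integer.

Term: ((\h.((((\a.a) (\f.(\g.(\h.((f h) (g h)))))) h) (\f.(\g.(\h.((f h) g)))))) u)
  Redex: ((\h.((((\a.a) (\f.(\g.(\h.((f h) (g h)))))) h) (\f.(\g.(\h.((f h) g)))))) u)
  Redex: ((\a.a) (\f.(\g.(\h.((f h) (g h))))))
Total redexes: 2

Answer: 2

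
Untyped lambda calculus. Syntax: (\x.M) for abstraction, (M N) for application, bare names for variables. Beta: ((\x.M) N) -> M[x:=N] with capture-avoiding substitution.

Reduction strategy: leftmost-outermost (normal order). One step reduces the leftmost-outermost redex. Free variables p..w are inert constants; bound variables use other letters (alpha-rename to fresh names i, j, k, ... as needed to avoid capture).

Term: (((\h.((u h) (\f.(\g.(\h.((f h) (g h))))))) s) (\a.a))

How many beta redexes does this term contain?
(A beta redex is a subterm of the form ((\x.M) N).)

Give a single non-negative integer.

Term: (((\h.((u h) (\f.(\g.(\h.((f h) (g h))))))) s) (\a.a))
  Redex: ((\h.((u h) (\f.(\g.(\h.((f h) (g h))))))) s)
Total redexes: 1

Answer: 1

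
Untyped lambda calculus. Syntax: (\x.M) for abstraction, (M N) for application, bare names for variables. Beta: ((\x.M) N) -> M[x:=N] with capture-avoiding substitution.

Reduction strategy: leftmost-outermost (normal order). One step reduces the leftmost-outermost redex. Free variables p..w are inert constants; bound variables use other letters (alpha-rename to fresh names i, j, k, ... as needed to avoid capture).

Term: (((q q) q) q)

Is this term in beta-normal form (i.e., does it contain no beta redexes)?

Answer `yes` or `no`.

Answer: yes

Derivation:
Term: (((q q) q) q)
No beta redexes found.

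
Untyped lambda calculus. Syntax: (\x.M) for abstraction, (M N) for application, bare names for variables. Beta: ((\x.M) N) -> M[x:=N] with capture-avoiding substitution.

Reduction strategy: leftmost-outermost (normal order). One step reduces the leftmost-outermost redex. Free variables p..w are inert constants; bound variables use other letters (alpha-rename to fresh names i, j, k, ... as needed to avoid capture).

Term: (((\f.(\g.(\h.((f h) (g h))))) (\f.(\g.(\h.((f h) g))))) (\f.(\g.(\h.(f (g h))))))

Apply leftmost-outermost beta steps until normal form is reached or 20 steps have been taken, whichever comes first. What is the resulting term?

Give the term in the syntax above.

Answer: (\h.(\i.((h i) (\g.(\i.(h (g i)))))))

Derivation:
Step 0: (((\f.(\g.(\h.((f h) (g h))))) (\f.(\g.(\h.((f h) g))))) (\f.(\g.(\h.(f (g h))))))
Step 1: ((\g.(\h.(((\f.(\g.(\h.((f h) g)))) h) (g h)))) (\f.(\g.(\h.(f (g h))))))
Step 2: (\h.(((\f.(\g.(\h.((f h) g)))) h) ((\f.(\g.(\h.(f (g h))))) h)))
Step 3: (\h.((\g.(\i.((h i) g))) ((\f.(\g.(\h.(f (g h))))) h)))
Step 4: (\h.(\i.((h i) ((\f.(\g.(\h.(f (g h))))) h))))
Step 5: (\h.(\i.((h i) (\g.(\i.(h (g i)))))))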